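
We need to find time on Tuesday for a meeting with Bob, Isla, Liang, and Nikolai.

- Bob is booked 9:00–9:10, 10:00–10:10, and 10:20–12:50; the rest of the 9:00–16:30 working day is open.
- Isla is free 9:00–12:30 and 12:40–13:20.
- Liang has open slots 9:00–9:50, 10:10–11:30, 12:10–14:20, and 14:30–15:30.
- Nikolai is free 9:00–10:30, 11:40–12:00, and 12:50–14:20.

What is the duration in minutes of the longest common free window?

40 minutes

Bob free within 09:00–16:30: 09:10–10:00, 10:10–10:20, 12:50–16:30.
Bob ∩ Isla: 09:10–10:00, 10:10–10:20, 12:50–13:20.
Bob ∩ Isla ∩ Liang: 09:10–09:50, 10:10–10:20, 12:50–13:20.
Bob ∩ Isla ∩ Liang ∩ Nikolai: 09:10–09:50, 10:10–10:20, 12:50–13:20.
Common window lengths: 40, 10, 30 min; longest is 40.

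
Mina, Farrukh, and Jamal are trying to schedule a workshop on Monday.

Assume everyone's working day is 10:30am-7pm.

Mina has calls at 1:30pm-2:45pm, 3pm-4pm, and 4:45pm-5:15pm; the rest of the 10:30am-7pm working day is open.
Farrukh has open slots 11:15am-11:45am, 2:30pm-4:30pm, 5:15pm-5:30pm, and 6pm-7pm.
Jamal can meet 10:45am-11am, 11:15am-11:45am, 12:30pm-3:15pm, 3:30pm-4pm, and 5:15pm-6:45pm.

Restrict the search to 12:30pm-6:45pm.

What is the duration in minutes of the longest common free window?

45 minutes

Mina free within 10:30–19:00: 10:30–13:30, 14:45–15:00, 16:00–16:45, 17:15–19:00.
Mina ∩ Farrukh: 11:15–11:45, 14:45–15:00, 16:00–16:30, 17:15–17:30, 18:00–19:00.
Mina ∩ Farrukh ∩ Jamal: 11:15–11:45, 14:45–15:00, 17:15–17:30, 18:00–18:45.
Restricted to 12:30–18:45: 14:45–15:00, 17:15–17:30, 18:00–18:45.
Common window lengths: 15, 15, 45 min; longest is 45.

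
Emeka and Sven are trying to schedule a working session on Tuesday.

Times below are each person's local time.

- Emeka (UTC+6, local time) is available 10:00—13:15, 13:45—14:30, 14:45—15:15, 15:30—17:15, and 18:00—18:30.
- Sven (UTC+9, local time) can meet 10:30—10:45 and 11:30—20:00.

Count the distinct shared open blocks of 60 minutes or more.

2

Emeka → UTC: 04:00–07:15, 07:45–08:30, 08:45–09:15, 09:30–11:15, 12:00–12:30.
Sven → UTC: 01:30–01:45, 02:30–11:00.
Emeka ∩ Sven: 04:00–07:15, 07:45–08:30, 08:45–09:15, 09:30–11:00.
Windows ≥ 60 min: 04:00–07:15, 09:30–11:00.
That's 2 windows.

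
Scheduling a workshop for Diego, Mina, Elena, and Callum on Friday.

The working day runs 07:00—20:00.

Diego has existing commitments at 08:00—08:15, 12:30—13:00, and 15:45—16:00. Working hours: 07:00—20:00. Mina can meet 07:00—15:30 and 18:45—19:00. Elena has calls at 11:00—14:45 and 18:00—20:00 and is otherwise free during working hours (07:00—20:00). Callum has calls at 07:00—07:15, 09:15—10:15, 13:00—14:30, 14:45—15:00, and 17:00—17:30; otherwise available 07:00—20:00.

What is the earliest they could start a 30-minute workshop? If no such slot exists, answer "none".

07:15

Diego free within 07:00–20:00: 07:00–08:00, 08:15–12:30, 13:00–15:45, 16:00–20:00.
Elena free within 07:00–20:00: 07:00–11:00, 14:45–18:00.
Callum free within 07:00–20:00: 07:15–09:15, 10:15–13:00, 14:30–14:45, 15:00–17:00, 17:30–20:00.
Diego ∩ Mina: 07:00–08:00, 08:15–12:30, 13:00–15:30, 18:45–19:00.
Diego ∩ Mina ∩ Elena: 07:00–08:00, 08:15–11:00, 14:45–15:30.
Diego ∩ Mina ∩ Elena ∩ Callum: 07:15–08:00, 08:15–09:15, 10:15–11:00, 15:00–15:30.
Windows ≥ 30 min: 07:15–08:00, 08:15–09:15, 10:15–11:00, 15:00–15:30.
Earliest such window starts at 07:15.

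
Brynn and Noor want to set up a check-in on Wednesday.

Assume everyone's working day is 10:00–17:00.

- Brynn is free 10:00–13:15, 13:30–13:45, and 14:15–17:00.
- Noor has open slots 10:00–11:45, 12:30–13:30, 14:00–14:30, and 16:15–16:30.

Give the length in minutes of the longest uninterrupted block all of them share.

Brynn ∩ Noor: 10:00–11:45, 12:30–13:15, 14:15–14:30, 16:15–16:30.
Common window lengths: 105, 45, 15, 15 min; longest is 105.

105 minutes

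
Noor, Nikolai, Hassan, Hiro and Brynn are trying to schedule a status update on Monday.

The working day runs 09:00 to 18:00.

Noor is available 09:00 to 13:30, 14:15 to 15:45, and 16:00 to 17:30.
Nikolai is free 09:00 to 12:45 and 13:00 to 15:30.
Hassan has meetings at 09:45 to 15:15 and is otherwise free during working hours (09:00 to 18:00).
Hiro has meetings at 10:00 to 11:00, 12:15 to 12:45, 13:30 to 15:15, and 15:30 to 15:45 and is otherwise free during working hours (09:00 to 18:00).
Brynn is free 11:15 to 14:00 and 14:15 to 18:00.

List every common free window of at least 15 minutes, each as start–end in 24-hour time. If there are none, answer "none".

Hassan free within 09:00–18:00: 09:00–09:45, 15:15–18:00.
Hiro free within 09:00–18:00: 09:00–10:00, 11:00–12:15, 12:45–13:30, 15:15–15:30, 15:45–18:00.
Noor ∩ Nikolai: 09:00–12:45, 13:00–13:30, 14:15–15:30.
Noor ∩ Nikolai ∩ Hassan: 09:00–09:45, 15:15–15:30.
Noor ∩ Nikolai ∩ Hassan ∩ Hiro: 09:00–09:45, 15:15–15:30.
Noor ∩ Nikolai ∩ Hassan ∩ Hiro ∩ Brynn: 15:15–15:30.
Windows ≥ 15 min: 15:15–15:30.

15:15–15:30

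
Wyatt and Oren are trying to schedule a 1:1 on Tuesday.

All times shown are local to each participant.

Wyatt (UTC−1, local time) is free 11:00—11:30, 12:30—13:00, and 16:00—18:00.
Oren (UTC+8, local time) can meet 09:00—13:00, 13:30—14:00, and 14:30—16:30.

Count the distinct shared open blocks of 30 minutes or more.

0

Wyatt → UTC: 12:00–12:30, 13:30–14:00, 17:00–19:00.
Oren → UTC: 01:00–05:00, 05:30–06:00, 06:30–08:30.
Wyatt ∩ Oren: (none).
Windows ≥ 30 min: (none).
That's 0 windows.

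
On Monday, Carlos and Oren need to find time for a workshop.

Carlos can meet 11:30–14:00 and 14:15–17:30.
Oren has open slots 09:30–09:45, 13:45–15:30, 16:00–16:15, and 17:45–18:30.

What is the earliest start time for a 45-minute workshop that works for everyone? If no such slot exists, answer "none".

14:15

Carlos ∩ Oren: 13:45–14:00, 14:15–15:30, 16:00–16:15.
Windows ≥ 45 min: 14:15–15:30.
Earliest such window starts at 14:15.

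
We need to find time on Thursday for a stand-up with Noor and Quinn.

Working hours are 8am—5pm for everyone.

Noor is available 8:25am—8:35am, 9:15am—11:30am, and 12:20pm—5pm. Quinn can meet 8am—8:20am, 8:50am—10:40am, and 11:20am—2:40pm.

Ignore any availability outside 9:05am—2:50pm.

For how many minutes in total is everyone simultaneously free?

235 minutes

Noor ∩ Quinn: 09:15–10:40, 11:20–11:30, 12:20–14:40.
Restricted to 09:05–14:50: 09:15–10:40, 11:20–11:30, 12:20–14:40.
Total common minutes: 85 + 10 + 140 = 235.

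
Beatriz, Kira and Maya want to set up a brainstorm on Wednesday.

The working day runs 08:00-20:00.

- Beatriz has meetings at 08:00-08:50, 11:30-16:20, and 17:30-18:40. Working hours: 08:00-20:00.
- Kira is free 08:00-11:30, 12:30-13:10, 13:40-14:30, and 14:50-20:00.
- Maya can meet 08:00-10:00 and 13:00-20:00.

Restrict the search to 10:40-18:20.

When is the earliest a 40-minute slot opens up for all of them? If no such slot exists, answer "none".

Beatriz free within 08:00–20:00: 08:50–11:30, 16:20–17:30, 18:40–20:00.
Beatriz ∩ Kira: 08:50–11:30, 16:20–17:30, 18:40–20:00.
Beatriz ∩ Kira ∩ Maya: 08:50–10:00, 16:20–17:30, 18:40–20:00.
Restricted to 10:40–18:20: 16:20–17:30.
Windows ≥ 40 min: 16:20–17:30.
Earliest such window starts at 16:20.

16:20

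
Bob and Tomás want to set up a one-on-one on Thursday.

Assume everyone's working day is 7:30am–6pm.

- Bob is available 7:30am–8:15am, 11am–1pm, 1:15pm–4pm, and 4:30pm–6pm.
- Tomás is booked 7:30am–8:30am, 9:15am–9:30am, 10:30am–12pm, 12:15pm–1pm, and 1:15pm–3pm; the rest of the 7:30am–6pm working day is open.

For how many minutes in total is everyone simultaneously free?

Tomás free within 07:30–18:00: 08:30–09:15, 09:30–10:30, 12:00–12:15, 13:00–13:15, 15:00–18:00.
Bob ∩ Tomás: 12:00–12:15, 15:00–16:00, 16:30–18:00.
Total common minutes: 15 + 60 + 90 = 165.

165 minutes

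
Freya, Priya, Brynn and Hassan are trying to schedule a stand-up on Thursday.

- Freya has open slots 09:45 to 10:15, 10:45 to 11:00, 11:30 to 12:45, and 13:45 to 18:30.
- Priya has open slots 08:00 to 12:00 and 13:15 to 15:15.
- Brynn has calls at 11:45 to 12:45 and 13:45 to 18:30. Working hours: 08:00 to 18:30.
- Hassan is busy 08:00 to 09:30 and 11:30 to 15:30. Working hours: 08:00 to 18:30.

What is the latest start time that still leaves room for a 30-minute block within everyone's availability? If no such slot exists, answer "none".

09:45

Brynn free within 08:00–18:30: 08:00–11:45, 12:45–13:45.
Hassan free within 08:00–18:30: 09:30–11:30, 15:30–18:30.
Freya ∩ Priya: 09:45–10:15, 10:45–11:00, 11:30–12:00, 13:45–15:15.
Freya ∩ Priya ∩ Brynn: 09:45–10:15, 10:45–11:00, 11:30–11:45.
Freya ∩ Priya ∩ Brynn ∩ Hassan: 09:45–10:15, 10:45–11:00.
Windows ≥ 30 min: 09:45–10:15.
Latest start in the last window 09:45–10:15 is 10:15 − 30 min = 09:45.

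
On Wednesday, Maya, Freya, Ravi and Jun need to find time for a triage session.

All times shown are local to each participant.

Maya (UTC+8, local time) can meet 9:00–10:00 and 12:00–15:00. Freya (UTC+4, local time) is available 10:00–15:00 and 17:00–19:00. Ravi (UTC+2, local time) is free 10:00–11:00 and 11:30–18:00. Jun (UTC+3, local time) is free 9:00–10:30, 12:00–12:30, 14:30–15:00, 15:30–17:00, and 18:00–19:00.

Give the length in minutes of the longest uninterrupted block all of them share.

0 minutes

Maya → UTC: 01:00–02:00, 04:00–07:00.
Freya → UTC: 06:00–11:00, 13:00–15:00.
Ravi → UTC: 08:00–09:00, 09:30–16:00.
Jun → UTC: 06:00–07:30, 09:00–09:30, 11:30–12:00, 12:30–14:00, 15:00–16:00.
Maya ∩ Freya: 06:00–07:00.
Maya ∩ Freya ∩ Ravi: (none).
Maya ∩ Freya ∩ Ravi ∩ Jun: (none).
No common window.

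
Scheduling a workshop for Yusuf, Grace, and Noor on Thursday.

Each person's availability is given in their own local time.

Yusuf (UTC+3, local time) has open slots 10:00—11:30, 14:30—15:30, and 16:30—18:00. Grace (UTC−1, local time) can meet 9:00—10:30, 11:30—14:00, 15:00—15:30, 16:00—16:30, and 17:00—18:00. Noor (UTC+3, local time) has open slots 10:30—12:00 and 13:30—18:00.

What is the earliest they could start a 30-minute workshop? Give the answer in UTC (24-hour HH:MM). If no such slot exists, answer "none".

13:30

Yusuf → UTC: 07:00–08:30, 11:30–12:30, 13:30–15:00.
Grace → UTC: 10:00–11:30, 12:30–15:00, 16:00–16:30, 17:00–17:30, 18:00–19:00.
Noor → UTC: 07:30–09:00, 10:30–15:00.
Yusuf ∩ Grace: 13:30–15:00.
Yusuf ∩ Grace ∩ Noor: 13:30–15:00.
Windows ≥ 30 min: 13:30–15:00.
Earliest such window starts at 13:30.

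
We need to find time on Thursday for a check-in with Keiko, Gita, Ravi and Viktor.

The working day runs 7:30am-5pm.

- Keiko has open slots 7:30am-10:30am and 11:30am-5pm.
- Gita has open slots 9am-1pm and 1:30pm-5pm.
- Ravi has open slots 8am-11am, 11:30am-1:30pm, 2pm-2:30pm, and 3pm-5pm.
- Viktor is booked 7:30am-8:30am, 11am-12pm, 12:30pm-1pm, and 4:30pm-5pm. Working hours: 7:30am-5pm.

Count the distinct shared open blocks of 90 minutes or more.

Viktor free within 07:30–17:00: 08:30–11:00, 12:00–12:30, 13:00–16:30.
Keiko ∩ Gita: 09:00–10:30, 11:30–13:00, 13:30–17:00.
Keiko ∩ Gita ∩ Ravi: 09:00–10:30, 11:30–13:00, 14:00–14:30, 15:00–17:00.
Keiko ∩ Gita ∩ Ravi ∩ Viktor: 09:00–10:30, 12:00–12:30, 14:00–14:30, 15:00–16:30.
Windows ≥ 90 min: 09:00–10:30, 15:00–16:30.
That's 2 windows.

2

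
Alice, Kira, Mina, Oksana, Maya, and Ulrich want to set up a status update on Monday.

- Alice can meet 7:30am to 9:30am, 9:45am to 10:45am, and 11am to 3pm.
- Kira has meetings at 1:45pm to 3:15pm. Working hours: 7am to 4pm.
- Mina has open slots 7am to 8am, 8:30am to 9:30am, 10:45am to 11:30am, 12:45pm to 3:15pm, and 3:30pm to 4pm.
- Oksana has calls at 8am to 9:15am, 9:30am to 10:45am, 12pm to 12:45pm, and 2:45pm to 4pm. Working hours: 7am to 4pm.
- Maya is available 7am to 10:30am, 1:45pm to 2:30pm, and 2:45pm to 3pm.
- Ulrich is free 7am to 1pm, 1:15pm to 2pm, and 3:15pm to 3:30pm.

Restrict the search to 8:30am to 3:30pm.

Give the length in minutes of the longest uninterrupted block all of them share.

Kira free within 07:00–16:00: 07:00–13:45, 15:15–16:00.
Oksana free within 07:00–16:00: 07:00–08:00, 09:15–09:30, 10:45–12:00, 12:45–14:45.
Alice ∩ Kira: 07:30–09:30, 09:45–10:45, 11:00–13:45.
Alice ∩ Kira ∩ Mina: 07:30–08:00, 08:30–09:30, 11:00–11:30, 12:45–13:45.
Alice ∩ Kira ∩ Mina ∩ Oksana: 07:30–08:00, 09:15–09:30, 11:00–11:30, 12:45–13:45.
Alice ∩ Kira ∩ Mina ∩ Oksana ∩ Maya: 07:30–08:00, 09:15–09:30.
Alice ∩ Kira ∩ Mina ∩ Oksana ∩ Maya ∩ Ulrich: 07:30–08:00, 09:15–09:30.
Restricted to 08:30–15:30: 09:15–09:30.
Single common window of 15 minutes.

15 minutes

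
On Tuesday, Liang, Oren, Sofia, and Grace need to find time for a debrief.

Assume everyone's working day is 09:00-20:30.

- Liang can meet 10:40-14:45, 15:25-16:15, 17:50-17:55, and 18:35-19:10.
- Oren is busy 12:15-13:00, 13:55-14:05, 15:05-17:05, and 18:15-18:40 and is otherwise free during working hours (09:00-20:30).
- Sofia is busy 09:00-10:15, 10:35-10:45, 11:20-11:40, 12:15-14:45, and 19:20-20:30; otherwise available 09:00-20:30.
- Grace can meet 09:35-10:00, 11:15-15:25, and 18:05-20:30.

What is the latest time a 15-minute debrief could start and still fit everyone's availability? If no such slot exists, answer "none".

18:55

Oren free within 09:00–20:30: 09:00–12:15, 13:00–13:55, 14:05–15:05, 17:05–18:15, 18:40–20:30.
Sofia free within 09:00–20:30: 10:15–10:35, 10:45–11:20, 11:40–12:15, 14:45–19:20.
Liang ∩ Oren: 10:40–12:15, 13:00–13:55, 14:05–14:45, 17:50–17:55, 18:40–19:10.
Liang ∩ Oren ∩ Sofia: 10:45–11:20, 11:40–12:15, 17:50–17:55, 18:40–19:10.
Liang ∩ Oren ∩ Sofia ∩ Grace: 11:15–11:20, 11:40–12:15, 18:40–19:10.
Windows ≥ 15 min: 11:40–12:15, 18:40–19:10.
Latest start in the last window 18:40–19:10 is 19:10 − 15 min = 18:55.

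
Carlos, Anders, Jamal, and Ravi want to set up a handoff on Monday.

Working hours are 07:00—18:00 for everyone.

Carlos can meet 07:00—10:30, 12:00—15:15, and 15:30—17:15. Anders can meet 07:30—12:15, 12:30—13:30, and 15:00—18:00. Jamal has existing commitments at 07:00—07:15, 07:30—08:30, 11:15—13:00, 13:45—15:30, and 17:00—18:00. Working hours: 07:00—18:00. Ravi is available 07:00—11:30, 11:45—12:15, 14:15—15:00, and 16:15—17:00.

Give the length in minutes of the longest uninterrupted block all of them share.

120 minutes

Jamal free within 07:00–18:00: 07:15–07:30, 08:30–11:15, 13:00–13:45, 15:30–17:00.
Carlos ∩ Anders: 07:30–10:30, 12:00–12:15, 12:30–13:30, 15:00–15:15, 15:30–17:15.
Carlos ∩ Anders ∩ Jamal: 08:30–10:30, 13:00–13:30, 15:30–17:00.
Carlos ∩ Anders ∩ Jamal ∩ Ravi: 08:30–10:30, 16:15–17:00.
Common window lengths: 120, 45 min; longest is 120.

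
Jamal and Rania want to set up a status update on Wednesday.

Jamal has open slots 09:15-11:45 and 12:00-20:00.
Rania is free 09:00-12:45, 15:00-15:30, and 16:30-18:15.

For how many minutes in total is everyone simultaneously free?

330 minutes

Jamal ∩ Rania: 09:15–11:45, 12:00–12:45, 15:00–15:30, 16:30–18:15.
Total common minutes: 150 + 45 + 30 + 105 = 330.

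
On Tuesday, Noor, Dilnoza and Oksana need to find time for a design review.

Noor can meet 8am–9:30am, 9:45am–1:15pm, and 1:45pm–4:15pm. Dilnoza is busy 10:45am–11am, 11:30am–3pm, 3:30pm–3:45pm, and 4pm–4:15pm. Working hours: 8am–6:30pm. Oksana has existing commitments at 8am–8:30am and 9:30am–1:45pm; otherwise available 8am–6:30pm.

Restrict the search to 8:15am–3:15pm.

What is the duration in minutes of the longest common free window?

Dilnoza free within 08:00–18:30: 08:00–10:45, 11:00–11:30, 15:00–15:30, 15:45–16:00, 16:15–18:30.
Oksana free within 08:00–18:30: 08:30–09:30, 13:45–18:30.
Noor ∩ Dilnoza: 08:00–09:30, 09:45–10:45, 11:00–11:30, 15:00–15:30, 15:45–16:00.
Noor ∩ Dilnoza ∩ Oksana: 08:30–09:30, 15:00–15:30, 15:45–16:00.
Restricted to 08:15–15:15: 08:30–09:30, 15:00–15:15.
Common window lengths: 60, 15 min; longest is 60.

60 minutes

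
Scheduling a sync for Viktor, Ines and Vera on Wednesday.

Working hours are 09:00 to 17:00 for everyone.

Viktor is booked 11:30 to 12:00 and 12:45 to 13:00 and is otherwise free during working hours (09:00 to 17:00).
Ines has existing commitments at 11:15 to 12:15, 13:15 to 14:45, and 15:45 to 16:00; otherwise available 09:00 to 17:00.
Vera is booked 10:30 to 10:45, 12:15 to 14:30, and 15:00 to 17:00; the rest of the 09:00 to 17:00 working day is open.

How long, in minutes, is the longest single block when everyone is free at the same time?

Viktor free within 09:00–17:00: 09:00–11:30, 12:00–12:45, 13:00–17:00.
Ines free within 09:00–17:00: 09:00–11:15, 12:15–13:15, 14:45–15:45, 16:00–17:00.
Vera free within 09:00–17:00: 09:00–10:30, 10:45–12:15, 14:30–15:00.
Viktor ∩ Ines: 09:00–11:15, 12:15–12:45, 13:00–13:15, 14:45–15:45, 16:00–17:00.
Viktor ∩ Ines ∩ Vera: 09:00–10:30, 10:45–11:15, 14:45–15:00.
Common window lengths: 90, 30, 15 min; longest is 90.

90 minutes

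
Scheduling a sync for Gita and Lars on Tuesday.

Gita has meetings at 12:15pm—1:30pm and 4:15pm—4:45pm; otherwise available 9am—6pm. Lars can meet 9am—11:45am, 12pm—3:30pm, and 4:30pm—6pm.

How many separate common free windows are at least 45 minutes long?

3

Gita free within 09:00–18:00: 09:00–12:15, 13:30–16:15, 16:45–18:00.
Gita ∩ Lars: 09:00–11:45, 12:00–12:15, 13:30–15:30, 16:45–18:00.
Windows ≥ 45 min: 09:00–11:45, 13:30–15:30, 16:45–18:00.
That's 3 windows.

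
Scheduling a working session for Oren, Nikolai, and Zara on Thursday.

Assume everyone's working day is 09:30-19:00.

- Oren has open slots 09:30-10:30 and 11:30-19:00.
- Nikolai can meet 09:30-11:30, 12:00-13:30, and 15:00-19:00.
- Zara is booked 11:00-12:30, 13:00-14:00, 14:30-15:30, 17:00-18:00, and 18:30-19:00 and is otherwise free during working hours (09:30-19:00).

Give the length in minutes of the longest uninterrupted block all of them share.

90 minutes

Zara free within 09:30–19:00: 09:30–11:00, 12:30–13:00, 14:00–14:30, 15:30–17:00, 18:00–18:30.
Oren ∩ Nikolai: 09:30–10:30, 12:00–13:30, 15:00–19:00.
Oren ∩ Nikolai ∩ Zara: 09:30–10:30, 12:30–13:00, 15:30–17:00, 18:00–18:30.
Common window lengths: 60, 30, 90, 30 min; longest is 90.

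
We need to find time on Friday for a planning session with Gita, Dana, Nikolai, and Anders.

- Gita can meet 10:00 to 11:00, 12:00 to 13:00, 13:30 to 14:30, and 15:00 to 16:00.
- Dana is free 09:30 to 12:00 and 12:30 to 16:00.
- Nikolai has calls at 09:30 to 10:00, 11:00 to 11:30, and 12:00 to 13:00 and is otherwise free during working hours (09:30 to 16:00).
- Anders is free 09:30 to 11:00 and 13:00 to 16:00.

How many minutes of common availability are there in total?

180 minutes

Nikolai free within 09:30–16:00: 10:00–11:00, 11:30–12:00, 13:00–16:00.
Gita ∩ Dana: 10:00–11:00, 12:30–13:00, 13:30–14:30, 15:00–16:00.
Gita ∩ Dana ∩ Nikolai: 10:00–11:00, 13:30–14:30, 15:00–16:00.
Gita ∩ Dana ∩ Nikolai ∩ Anders: 10:00–11:00, 13:30–14:30, 15:00–16:00.
Total common minutes: 60 + 60 + 60 = 180.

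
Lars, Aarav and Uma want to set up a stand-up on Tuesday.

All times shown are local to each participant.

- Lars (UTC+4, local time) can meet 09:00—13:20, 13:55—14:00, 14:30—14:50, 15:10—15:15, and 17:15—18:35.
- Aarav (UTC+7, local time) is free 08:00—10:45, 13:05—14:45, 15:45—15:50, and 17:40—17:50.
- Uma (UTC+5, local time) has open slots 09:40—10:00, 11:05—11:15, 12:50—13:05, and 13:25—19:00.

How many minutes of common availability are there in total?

Lars → UTC: 05:00–09:20, 09:55–10:00, 10:30–10:50, 11:10–11:15, 13:15–14:35.
Aarav → UTC: 01:00–03:45, 06:05–07:45, 08:45–08:50, 10:40–10:50.
Uma → UTC: 04:40–05:00, 06:05–06:15, 07:50–08:05, 08:25–14:00.
Lars ∩ Aarav: 06:05–07:45, 08:45–08:50, 10:40–10:50.
Lars ∩ Aarav ∩ Uma: 06:05–06:15, 08:45–08:50, 10:40–10:50.
Total common minutes: 10 + 5 + 10 = 25.

25 minutes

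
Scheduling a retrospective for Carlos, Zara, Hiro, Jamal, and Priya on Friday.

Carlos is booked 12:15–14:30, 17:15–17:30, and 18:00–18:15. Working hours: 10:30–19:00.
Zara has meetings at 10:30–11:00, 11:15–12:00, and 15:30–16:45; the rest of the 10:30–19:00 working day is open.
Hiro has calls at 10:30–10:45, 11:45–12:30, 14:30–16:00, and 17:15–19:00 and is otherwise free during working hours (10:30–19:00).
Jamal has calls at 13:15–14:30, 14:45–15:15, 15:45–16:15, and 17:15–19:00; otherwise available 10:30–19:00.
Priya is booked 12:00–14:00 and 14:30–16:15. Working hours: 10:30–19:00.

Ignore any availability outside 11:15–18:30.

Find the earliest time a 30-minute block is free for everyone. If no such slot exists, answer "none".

Carlos free within 10:30–19:00: 10:30–12:15, 14:30–17:15, 17:30–18:00, 18:15–19:00.
Zara free within 10:30–19:00: 11:00–11:15, 12:00–15:30, 16:45–19:00.
Hiro free within 10:30–19:00: 10:45–11:45, 12:30–14:30, 16:00–17:15.
Jamal free within 10:30–19:00: 10:30–13:15, 14:30–14:45, 15:15–15:45, 16:15–17:15.
Priya free within 10:30–19:00: 10:30–12:00, 14:00–14:30, 16:15–19:00.
Carlos ∩ Zara: 11:00–11:15, 12:00–12:15, 14:30–15:30, 16:45–17:15, 17:30–18:00, 18:15–19:00.
Carlos ∩ Zara ∩ Hiro: 11:00–11:15, 16:45–17:15.
Carlos ∩ Zara ∩ Hiro ∩ Jamal: 11:00–11:15, 16:45–17:15.
Carlos ∩ Zara ∩ Hiro ∩ Jamal ∩ Priya: 11:00–11:15, 16:45–17:15.
Restricted to 11:15–18:30: 16:45–17:15.
Windows ≥ 30 min: 16:45–17:15.
Earliest such window starts at 16:45.

16:45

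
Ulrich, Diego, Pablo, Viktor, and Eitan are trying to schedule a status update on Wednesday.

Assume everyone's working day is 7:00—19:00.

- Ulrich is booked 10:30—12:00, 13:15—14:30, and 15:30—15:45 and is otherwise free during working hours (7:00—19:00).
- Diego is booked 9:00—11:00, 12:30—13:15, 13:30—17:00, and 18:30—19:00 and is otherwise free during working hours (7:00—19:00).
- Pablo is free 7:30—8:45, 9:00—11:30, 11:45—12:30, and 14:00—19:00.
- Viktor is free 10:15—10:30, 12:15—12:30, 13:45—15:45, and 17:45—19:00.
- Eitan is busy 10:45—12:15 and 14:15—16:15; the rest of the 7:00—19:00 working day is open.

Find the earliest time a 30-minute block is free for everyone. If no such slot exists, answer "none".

Ulrich free within 07:00–19:00: 07:00–10:30, 12:00–13:15, 14:30–15:30, 15:45–19:00.
Diego free within 07:00–19:00: 07:00–09:00, 11:00–12:30, 13:15–13:30, 17:00–18:30.
Eitan free within 07:00–19:00: 07:00–10:45, 12:15–14:15, 16:15–19:00.
Ulrich ∩ Diego: 07:00–09:00, 12:00–12:30, 17:00–18:30.
Ulrich ∩ Diego ∩ Pablo: 07:30–08:45, 12:00–12:30, 17:00–18:30.
Ulrich ∩ Diego ∩ Pablo ∩ Viktor: 12:15–12:30, 17:45–18:30.
Ulrich ∩ Diego ∩ Pablo ∩ Viktor ∩ Eitan: 12:15–12:30, 17:45–18:30.
Windows ≥ 30 min: 17:45–18:30.
Earliest such window starts at 17:45.

17:45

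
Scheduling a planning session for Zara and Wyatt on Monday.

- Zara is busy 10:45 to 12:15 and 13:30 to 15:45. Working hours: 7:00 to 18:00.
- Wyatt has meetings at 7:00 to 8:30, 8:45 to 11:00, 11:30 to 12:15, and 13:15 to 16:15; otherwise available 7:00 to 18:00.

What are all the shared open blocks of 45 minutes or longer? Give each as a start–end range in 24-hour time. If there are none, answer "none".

Zara free within 07:00–18:00: 07:00–10:45, 12:15–13:30, 15:45–18:00.
Wyatt free within 07:00–18:00: 08:30–08:45, 11:00–11:30, 12:15–13:15, 16:15–18:00.
Zara ∩ Wyatt: 08:30–08:45, 12:15–13:15, 16:15–18:00.
Windows ≥ 45 min: 12:15–13:15, 16:15–18:00.

12:15–13:15, 16:15–18:00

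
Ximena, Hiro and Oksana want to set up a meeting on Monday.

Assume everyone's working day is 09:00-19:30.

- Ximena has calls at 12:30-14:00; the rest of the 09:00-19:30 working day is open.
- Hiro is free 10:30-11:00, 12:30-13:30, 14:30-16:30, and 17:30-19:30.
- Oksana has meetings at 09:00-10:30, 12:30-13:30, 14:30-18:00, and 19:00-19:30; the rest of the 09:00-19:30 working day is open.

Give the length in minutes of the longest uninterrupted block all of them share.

Ximena free within 09:00–19:30: 09:00–12:30, 14:00–19:30.
Oksana free within 09:00–19:30: 10:30–12:30, 13:30–14:30, 18:00–19:00.
Ximena ∩ Hiro: 10:30–11:00, 14:30–16:30, 17:30–19:30.
Ximena ∩ Hiro ∩ Oksana: 10:30–11:00, 18:00–19:00.
Common window lengths: 30, 60 min; longest is 60.

60 minutes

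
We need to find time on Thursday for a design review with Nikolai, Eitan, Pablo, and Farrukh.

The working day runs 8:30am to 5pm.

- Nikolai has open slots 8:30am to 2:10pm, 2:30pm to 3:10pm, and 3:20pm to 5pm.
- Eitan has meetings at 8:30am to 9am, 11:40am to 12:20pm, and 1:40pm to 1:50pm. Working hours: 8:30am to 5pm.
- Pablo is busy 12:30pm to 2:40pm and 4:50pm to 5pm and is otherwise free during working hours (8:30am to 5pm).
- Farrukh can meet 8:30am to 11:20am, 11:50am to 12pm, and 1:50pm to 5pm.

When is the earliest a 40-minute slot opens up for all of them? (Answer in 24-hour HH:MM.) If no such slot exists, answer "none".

09:00

Eitan free within 08:30–17:00: 09:00–11:40, 12:20–13:40, 13:50–17:00.
Pablo free within 08:30–17:00: 08:30–12:30, 14:40–16:50.
Nikolai ∩ Eitan: 09:00–11:40, 12:20–13:40, 13:50–14:10, 14:30–15:10, 15:20–17:00.
Nikolai ∩ Eitan ∩ Pablo: 09:00–11:40, 12:20–12:30, 14:40–15:10, 15:20–16:50.
Nikolai ∩ Eitan ∩ Pablo ∩ Farrukh: 09:00–11:20, 14:40–15:10, 15:20–16:50.
Windows ≥ 40 min: 09:00–11:20, 15:20–16:50.
Earliest such window starts at 09:00.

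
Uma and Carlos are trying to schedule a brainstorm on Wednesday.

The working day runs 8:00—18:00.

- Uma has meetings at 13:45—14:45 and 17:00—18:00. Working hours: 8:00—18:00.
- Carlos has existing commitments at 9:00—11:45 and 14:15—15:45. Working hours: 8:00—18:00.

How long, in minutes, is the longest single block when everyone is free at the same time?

120 minutes

Uma free within 08:00–18:00: 08:00–13:45, 14:45–17:00.
Carlos free within 08:00–18:00: 08:00–09:00, 11:45–14:15, 15:45–18:00.
Uma ∩ Carlos: 08:00–09:00, 11:45–13:45, 15:45–17:00.
Common window lengths: 60, 120, 75 min; longest is 120.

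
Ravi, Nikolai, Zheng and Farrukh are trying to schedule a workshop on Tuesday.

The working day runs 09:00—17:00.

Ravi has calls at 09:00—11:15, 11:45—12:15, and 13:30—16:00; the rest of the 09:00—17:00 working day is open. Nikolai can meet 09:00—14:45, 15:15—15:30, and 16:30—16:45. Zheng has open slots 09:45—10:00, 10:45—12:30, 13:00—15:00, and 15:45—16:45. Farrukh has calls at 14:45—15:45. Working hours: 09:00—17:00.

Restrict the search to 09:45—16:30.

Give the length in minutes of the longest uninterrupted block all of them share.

Ravi free within 09:00–17:00: 11:15–11:45, 12:15–13:30, 16:00–17:00.
Farrukh free within 09:00–17:00: 09:00–14:45, 15:45–17:00.
Ravi ∩ Nikolai: 11:15–11:45, 12:15–13:30, 16:30–16:45.
Ravi ∩ Nikolai ∩ Zheng: 11:15–11:45, 12:15–12:30, 13:00–13:30, 16:30–16:45.
Ravi ∩ Nikolai ∩ Zheng ∩ Farrukh: 11:15–11:45, 12:15–12:30, 13:00–13:30, 16:30–16:45.
Restricted to 09:45–16:30: 11:15–11:45, 12:15–12:30, 13:00–13:30.
Common window lengths: 30, 15, 30 min; longest is 30.

30 minutes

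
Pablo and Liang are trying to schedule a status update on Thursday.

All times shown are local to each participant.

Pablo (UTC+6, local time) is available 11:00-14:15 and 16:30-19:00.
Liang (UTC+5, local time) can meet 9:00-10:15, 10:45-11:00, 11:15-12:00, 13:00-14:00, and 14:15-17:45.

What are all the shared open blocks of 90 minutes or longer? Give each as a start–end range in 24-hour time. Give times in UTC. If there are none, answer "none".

Pablo → UTC: 05:00–08:15, 10:30–13:00.
Liang → UTC: 04:00–05:15, 05:45–06:00, 06:15–07:00, 08:00–09:00, 09:15–12:45.
Pablo ∩ Liang: 05:00–05:15, 05:45–06:00, 06:15–07:00, 08:00–08:15, 10:30–12:45.
Windows ≥ 90 min: 10:30–12:45.

10:30–12:45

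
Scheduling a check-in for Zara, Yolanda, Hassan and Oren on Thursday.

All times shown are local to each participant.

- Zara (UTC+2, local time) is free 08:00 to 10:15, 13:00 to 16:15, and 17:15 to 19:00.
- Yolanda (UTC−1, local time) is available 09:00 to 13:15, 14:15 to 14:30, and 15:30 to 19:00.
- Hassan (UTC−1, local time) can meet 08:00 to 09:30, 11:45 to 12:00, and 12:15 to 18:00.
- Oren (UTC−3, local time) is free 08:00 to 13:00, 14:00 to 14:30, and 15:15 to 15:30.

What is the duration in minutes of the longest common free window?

60 minutes

Zara → UTC: 06:00–08:15, 11:00–14:15, 15:15–17:00.
Yolanda → UTC: 10:00–14:15, 15:15–15:30, 16:30–20:00.
Hassan → UTC: 09:00–10:30, 12:45–13:00, 13:15–19:00.
Oren → UTC: 11:00–16:00, 17:00–17:30, 18:15–18:30.
Zara ∩ Yolanda: 11:00–14:15, 15:15–15:30, 16:30–17:00.
Zara ∩ Yolanda ∩ Hassan: 12:45–13:00, 13:15–14:15, 15:15–15:30, 16:30–17:00.
Zara ∩ Yolanda ∩ Hassan ∩ Oren: 12:45–13:00, 13:15–14:15, 15:15–15:30.
Common window lengths: 15, 60, 15 min; longest is 60.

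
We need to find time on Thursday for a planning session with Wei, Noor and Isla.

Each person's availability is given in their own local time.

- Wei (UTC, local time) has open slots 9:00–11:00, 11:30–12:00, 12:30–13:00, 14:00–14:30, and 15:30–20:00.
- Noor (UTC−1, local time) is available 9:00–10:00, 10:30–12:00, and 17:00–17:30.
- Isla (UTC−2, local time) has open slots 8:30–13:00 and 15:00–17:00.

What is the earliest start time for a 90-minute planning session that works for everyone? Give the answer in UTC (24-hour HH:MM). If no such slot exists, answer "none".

none

Wei → UTC: 09:00–11:00, 11:30–12:00, 12:30–13:00, 14:00–14:30, 15:30–20:00.
Noor → UTC: 10:00–11:00, 11:30–13:00, 18:00–18:30.
Isla → UTC: 10:30–15:00, 17:00–19:00.
Wei ∩ Noor: 10:00–11:00, 11:30–12:00, 12:30–13:00, 18:00–18:30.
Wei ∩ Noor ∩ Isla: 10:30–11:00, 11:30–12:00, 12:30–13:00, 18:00–18:30.
Windows ≥ 90 min: (none).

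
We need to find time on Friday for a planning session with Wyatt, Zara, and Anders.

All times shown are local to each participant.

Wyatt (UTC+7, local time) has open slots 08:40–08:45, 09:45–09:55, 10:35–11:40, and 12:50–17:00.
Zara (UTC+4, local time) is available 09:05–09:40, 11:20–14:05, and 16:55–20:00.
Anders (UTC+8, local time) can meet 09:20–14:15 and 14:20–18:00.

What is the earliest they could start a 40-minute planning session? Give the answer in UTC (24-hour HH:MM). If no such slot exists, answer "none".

07:20

Wyatt → UTC: 01:40–01:45, 02:45–02:55, 03:35–04:40, 05:50–10:00.
Zara → UTC: 05:05–05:40, 07:20–10:05, 12:55–16:00.
Anders → UTC: 01:20–06:15, 06:20–10:00.
Wyatt ∩ Zara: 07:20–10:00.
Wyatt ∩ Zara ∩ Anders: 07:20–10:00.
Windows ≥ 40 min: 07:20–10:00.
Earliest such window starts at 07:20.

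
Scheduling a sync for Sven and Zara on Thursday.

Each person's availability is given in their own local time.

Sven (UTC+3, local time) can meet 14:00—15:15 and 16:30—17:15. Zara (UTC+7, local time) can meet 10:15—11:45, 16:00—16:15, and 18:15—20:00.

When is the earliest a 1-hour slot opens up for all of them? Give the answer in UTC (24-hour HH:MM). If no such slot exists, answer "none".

Sven → UTC: 11:00–12:15, 13:30–14:15.
Zara → UTC: 03:15–04:45, 09:00–09:15, 11:15–13:00.
Sven ∩ Zara: 11:15–12:15.
Windows ≥ 60 min: 11:15–12:15.
Earliest such window starts at 11:15.

11:15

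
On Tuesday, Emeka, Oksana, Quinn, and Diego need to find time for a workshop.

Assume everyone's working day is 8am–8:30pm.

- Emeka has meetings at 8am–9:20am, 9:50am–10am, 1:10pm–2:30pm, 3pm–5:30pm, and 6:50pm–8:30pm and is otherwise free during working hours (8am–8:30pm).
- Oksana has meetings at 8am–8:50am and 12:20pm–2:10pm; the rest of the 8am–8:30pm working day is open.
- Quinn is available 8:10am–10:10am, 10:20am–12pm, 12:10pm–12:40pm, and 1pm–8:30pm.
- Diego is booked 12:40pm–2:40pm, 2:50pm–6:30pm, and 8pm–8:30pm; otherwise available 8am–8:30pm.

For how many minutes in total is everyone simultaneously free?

Emeka free within 08:00–20:30: 09:20–09:50, 10:00–13:10, 14:30–15:00, 17:30–18:50.
Oksana free within 08:00–20:30: 08:50–12:20, 14:10–20:30.
Diego free within 08:00–20:30: 08:00–12:40, 14:40–14:50, 18:30–20:00.
Emeka ∩ Oksana: 09:20–09:50, 10:00–12:20, 14:30–15:00, 17:30–18:50.
Emeka ∩ Oksana ∩ Quinn: 09:20–09:50, 10:00–10:10, 10:20–12:00, 12:10–12:20, 14:30–15:00, 17:30–18:50.
Emeka ∩ Oksana ∩ Quinn ∩ Diego: 09:20–09:50, 10:00–10:10, 10:20–12:00, 12:10–12:20, 14:40–14:50, 18:30–18:50.
Total common minutes: 30 + 10 + 100 + 10 + 10 + 20 = 180.

180 minutes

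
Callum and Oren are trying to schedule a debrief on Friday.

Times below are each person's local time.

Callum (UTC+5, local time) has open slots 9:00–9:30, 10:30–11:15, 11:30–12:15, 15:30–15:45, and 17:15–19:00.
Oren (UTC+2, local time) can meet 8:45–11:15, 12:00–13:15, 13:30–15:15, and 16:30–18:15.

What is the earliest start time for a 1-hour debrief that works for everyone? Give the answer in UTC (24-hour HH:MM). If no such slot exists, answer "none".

Callum → UTC: 04:00–04:30, 05:30–06:15, 06:30–07:15, 10:30–10:45, 12:15–14:00.
Oren → UTC: 06:45–09:15, 10:00–11:15, 11:30–13:15, 14:30–16:15.
Callum ∩ Oren: 06:45–07:15, 10:30–10:45, 12:15–13:15.
Windows ≥ 60 min: 12:15–13:15.
Earliest such window starts at 12:15.

12:15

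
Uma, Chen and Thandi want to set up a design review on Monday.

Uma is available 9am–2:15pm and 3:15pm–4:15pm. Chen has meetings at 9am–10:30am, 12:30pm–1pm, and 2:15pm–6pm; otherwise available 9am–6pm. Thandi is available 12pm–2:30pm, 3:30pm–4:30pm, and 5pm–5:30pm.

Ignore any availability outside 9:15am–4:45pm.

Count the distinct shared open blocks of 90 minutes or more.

0

Chen free within 09:00–18:00: 10:30–12:30, 13:00–14:15.
Uma ∩ Chen: 10:30–12:30, 13:00–14:15.
Uma ∩ Chen ∩ Thandi: 12:00–12:30, 13:00–14:15.
Restricted to 09:15–16:45: 12:00–12:30, 13:00–14:15.
Windows ≥ 90 min: (none).
That's 0 windows.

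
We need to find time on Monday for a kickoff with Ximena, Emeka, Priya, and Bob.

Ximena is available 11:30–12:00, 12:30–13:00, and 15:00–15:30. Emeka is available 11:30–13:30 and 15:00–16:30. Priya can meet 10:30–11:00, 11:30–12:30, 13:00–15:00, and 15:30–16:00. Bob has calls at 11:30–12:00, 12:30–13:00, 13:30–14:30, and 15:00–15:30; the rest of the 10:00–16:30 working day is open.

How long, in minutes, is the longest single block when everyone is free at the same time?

Bob free within 10:00–16:30: 10:00–11:30, 12:00–12:30, 13:00–13:30, 14:30–15:00, 15:30–16:30.
Ximena ∩ Emeka: 11:30–12:00, 12:30–13:00, 15:00–15:30.
Ximena ∩ Emeka ∩ Priya: 11:30–12:00.
Ximena ∩ Emeka ∩ Priya ∩ Bob: (none).
No common window.

0 minutes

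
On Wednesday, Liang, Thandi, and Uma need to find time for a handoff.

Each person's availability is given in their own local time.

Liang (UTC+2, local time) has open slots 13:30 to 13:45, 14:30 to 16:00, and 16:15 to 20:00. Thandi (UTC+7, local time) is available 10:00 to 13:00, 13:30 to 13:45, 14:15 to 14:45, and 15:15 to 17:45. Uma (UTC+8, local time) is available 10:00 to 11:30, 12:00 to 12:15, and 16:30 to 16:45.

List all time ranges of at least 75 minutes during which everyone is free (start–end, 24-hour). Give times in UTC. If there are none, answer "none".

none

Liang → UTC: 11:30–11:45, 12:30–14:00, 14:15–18:00.
Thandi → UTC: 03:00–06:00, 06:30–06:45, 07:15–07:45, 08:15–10:45.
Uma → UTC: 02:00–03:30, 04:00–04:15, 08:30–08:45.
Liang ∩ Thandi: (none).
Liang ∩ Thandi ∩ Uma: (none).
Windows ≥ 75 min: (none).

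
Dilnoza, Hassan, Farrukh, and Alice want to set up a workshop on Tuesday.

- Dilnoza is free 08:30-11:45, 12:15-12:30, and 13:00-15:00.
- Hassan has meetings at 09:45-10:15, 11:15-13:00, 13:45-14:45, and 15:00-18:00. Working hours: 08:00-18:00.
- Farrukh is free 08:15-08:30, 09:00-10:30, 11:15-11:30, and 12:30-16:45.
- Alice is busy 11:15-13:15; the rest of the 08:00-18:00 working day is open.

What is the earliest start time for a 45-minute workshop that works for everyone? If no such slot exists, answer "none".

09:00

Hassan free within 08:00–18:00: 08:00–09:45, 10:15–11:15, 13:00–13:45, 14:45–15:00.
Alice free within 08:00–18:00: 08:00–11:15, 13:15–18:00.
Dilnoza ∩ Hassan: 08:30–09:45, 10:15–11:15, 13:00–13:45, 14:45–15:00.
Dilnoza ∩ Hassan ∩ Farrukh: 09:00–09:45, 10:15–10:30, 13:00–13:45, 14:45–15:00.
Dilnoza ∩ Hassan ∩ Farrukh ∩ Alice: 09:00–09:45, 10:15–10:30, 13:15–13:45, 14:45–15:00.
Windows ≥ 45 min: 09:00–09:45.
Earliest such window starts at 09:00.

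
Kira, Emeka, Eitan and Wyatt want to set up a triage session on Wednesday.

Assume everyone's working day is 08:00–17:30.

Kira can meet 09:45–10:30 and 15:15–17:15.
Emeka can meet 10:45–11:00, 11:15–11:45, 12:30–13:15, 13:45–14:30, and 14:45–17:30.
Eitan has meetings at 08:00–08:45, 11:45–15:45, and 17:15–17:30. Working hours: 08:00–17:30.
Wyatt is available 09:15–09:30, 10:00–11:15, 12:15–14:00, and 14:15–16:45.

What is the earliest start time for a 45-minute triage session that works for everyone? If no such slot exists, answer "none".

15:45

Eitan free within 08:00–17:30: 08:45–11:45, 15:45–17:15.
Kira ∩ Emeka: 15:15–17:15.
Kira ∩ Emeka ∩ Eitan: 15:45–17:15.
Kira ∩ Emeka ∩ Eitan ∩ Wyatt: 15:45–16:45.
Windows ≥ 45 min: 15:45–16:45.
Earliest such window starts at 15:45.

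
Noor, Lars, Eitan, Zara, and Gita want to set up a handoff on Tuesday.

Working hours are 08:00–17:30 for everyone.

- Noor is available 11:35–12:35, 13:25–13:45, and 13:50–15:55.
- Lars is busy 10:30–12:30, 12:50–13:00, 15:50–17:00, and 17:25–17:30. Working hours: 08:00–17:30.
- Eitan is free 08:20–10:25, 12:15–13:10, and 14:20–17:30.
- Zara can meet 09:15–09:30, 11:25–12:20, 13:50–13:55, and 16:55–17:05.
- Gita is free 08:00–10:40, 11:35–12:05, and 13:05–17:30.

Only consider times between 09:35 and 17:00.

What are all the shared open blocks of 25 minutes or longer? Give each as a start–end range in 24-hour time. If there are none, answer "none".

Lars free within 08:00–17:30: 08:00–10:30, 12:30–12:50, 13:00–15:50, 17:00–17:25.
Noor ∩ Lars: 12:30–12:35, 13:25–13:45, 13:50–15:50.
Noor ∩ Lars ∩ Eitan: 12:30–12:35, 14:20–15:50.
Noor ∩ Lars ∩ Eitan ∩ Zara: (none).
Noor ∩ Lars ∩ Eitan ∩ Zara ∩ Gita: (none).
Restricted to 09:35–17:00: (none).
Windows ≥ 25 min: (none).

none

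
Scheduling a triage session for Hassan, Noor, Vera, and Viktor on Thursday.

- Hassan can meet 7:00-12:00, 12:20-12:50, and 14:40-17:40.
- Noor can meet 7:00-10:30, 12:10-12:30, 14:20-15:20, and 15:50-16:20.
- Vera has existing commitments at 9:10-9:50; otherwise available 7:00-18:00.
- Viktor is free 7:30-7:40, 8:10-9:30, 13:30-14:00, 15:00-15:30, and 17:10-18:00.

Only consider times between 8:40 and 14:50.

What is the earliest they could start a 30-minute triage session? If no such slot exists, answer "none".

Vera free within 07:00–18:00: 07:00–09:10, 09:50–18:00.
Hassan ∩ Noor: 07:00–10:30, 12:20–12:30, 14:40–15:20, 15:50–16:20.
Hassan ∩ Noor ∩ Vera: 07:00–09:10, 09:50–10:30, 12:20–12:30, 14:40–15:20, 15:50–16:20.
Hassan ∩ Noor ∩ Vera ∩ Viktor: 07:30–07:40, 08:10–09:10, 15:00–15:20.
Restricted to 08:40–14:50: 08:40–09:10.
Windows ≥ 30 min: 08:40–09:10.
Earliest such window starts at 08:40.

08:40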